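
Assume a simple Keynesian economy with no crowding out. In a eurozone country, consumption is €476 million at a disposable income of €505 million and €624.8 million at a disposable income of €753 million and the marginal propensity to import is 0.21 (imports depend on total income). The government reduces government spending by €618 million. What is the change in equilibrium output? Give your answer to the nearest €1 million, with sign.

−€1,013 million

MPC = ΔC/ΔYd = (624.8 − 476)/(753 − 505) = 148.8/248 = 0.6.
Government-spending multiplier = 1/(1 − c + m) = 1/(1 − 0.6 + 0.21) = 1/0.61 ≈ 1.639.
ΔY = k × ΔG = (−€618 million) / 0.61 ≈ −€1,013 million.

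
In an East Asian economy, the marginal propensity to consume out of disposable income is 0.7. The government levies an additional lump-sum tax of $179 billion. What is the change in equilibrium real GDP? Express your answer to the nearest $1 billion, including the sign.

A lump-sum tax change of +$179 billion shifts disposable income by −$179 billion; first-round consumption changes by −c × ΔT = −0.7 × (+$179 billion) = −$125.3 billion.
Expenditure multiplier = 1/(1 − MPC) = 1/(1 − 0.7) = 1/0.3 ≈ 3.333.
The tax multiplier is −c × k ≈ −2.333, so ΔY = k × (−c·ΔT) = (−$125.3 billion) / 0.3 ≈ −$418 billion.

−$418 billion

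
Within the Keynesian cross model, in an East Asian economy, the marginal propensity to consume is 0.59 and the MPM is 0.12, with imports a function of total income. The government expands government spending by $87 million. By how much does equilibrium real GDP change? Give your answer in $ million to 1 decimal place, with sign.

+$164.2 million

Government-spending multiplier = 1/(1 − c + m) = 1/(1 − 0.59 + 0.12) = 1/0.53 ≈ 1.887.
ΔY = k × ΔG = (+$87 million) / 0.53 ≈ +$164.2 million.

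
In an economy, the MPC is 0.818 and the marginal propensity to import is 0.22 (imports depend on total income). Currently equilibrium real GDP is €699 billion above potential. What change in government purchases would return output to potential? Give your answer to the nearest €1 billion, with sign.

Spending multiplier = 1/(1 − c + m) = 1/(1 − 0.818 + 0.22) = 1/0.402 ≈ 2.488.
Need ΔY = −€699 billion, so ΔG = ΔY/k = (−€699 billion) × 0.402 ≈ −€281 billion.
The government should cut government purchases by €281 billion.

−€281 billion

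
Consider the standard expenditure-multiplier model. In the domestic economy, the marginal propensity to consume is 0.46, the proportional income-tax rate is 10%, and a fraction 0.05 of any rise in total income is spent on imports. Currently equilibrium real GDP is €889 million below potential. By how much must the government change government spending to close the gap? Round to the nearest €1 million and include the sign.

Spending multiplier = 1/(1 − c(1−t) + m) = 1/(1 − 0.46×0.9 + 0.05) = 1/0.636 ≈ 1.572.
Need ΔY = +€889 million, so ΔG = ΔY/k = (+€889 million) × 0.636 ≈ +€565 million.
The government should increase government spending by €565 million.

+€565 million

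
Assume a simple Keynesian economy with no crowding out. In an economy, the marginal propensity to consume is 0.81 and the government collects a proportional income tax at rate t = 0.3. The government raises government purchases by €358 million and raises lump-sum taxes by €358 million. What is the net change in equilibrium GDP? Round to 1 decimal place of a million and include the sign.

+€157.1 million

Expenditure multiplier = 1/(1 − c(1−t)) = 1/(1 − 0.81×0.7) = 1/0.433 ≈ 2.309.
ΔG contributes k·ΔG = (+€358 million) / 0.433 ≈ +€826.8 million.
ΔT of +€358 million changes first-round spending by −c·ΔT = −€289.98 million, contributing k·(−c·ΔT) = (−€289.98 million) / 0.433 ≈ −€669.7 million.
Net ΔY = k(ΔG − c·ΔT) = (+€68.02 million) / 0.433 ≈ +€157.1 million.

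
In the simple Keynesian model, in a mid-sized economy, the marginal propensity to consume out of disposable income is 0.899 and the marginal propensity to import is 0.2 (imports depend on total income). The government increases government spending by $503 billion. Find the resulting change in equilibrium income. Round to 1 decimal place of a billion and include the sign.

+$1,671.1 billion

Expenditure multiplier = 1/(1 − c + m) = 1/(1 − 0.899 + 0.2) = 1/0.301 ≈ 3.322.
ΔY = k × ΔG = (+$503 billion) / 0.301 ≈ +$1,671.1 billion.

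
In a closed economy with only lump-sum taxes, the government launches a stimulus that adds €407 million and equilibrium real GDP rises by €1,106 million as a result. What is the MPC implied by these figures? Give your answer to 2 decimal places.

0.63

Implied spending multiplier k = ΔY/ΔG = 1,106/407 ≈ 2.7174.
Since k = 1/(1 − MPC), MPC = 1 − 1/k = 1 − ΔG/ΔY = 1 − 407/1,106 ≈ 0.63.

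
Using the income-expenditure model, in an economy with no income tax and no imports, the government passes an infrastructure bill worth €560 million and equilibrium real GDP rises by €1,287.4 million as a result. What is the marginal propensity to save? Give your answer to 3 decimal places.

Implied spending multiplier k = ΔY/ΔG = 1,287.4/560 ≈ 2.2989.
Since k = 1/(1 − MPC), MPC = 1 − 1/k = 1 − ΔG/ΔY = 1 − 560/1,287.4 ≈ 0.565.
MPS = 1 − MPC = 0.435.

0.435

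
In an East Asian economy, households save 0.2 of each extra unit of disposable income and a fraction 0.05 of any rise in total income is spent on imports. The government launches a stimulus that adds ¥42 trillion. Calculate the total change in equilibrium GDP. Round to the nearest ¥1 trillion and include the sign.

+¥168 trillion

MPC = 1 − MPS = 1 − 0.2 = 0.8.
Government-spending multiplier = 1/(1 − c + m) = 1/(1 − 0.8 + 0.05) = 1/0.25 = 4.
ΔY = k × ΔG = (+¥42 trillion) / 0.25 = +¥168 trillion.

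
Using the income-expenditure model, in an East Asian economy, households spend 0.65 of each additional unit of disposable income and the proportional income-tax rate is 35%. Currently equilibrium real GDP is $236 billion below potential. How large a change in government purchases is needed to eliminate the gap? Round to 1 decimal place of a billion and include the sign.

Spending multiplier = 1/(1 − c(1−t)) = 1/(1 − 0.65×0.65) = 1/0.5775 ≈ 1.732.
Need ΔY = +$236 billion, so ΔG = ΔY/k = (+$236 billion) × 0.5775 ≈ +$136.3 billion.
The government should increase government purchases by $136.3 billion.

+$136.3 billion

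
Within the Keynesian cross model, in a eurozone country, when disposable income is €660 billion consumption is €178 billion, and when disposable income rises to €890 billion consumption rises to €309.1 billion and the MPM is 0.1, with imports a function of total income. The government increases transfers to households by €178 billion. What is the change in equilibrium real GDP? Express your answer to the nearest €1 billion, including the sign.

MPC = ΔC/ΔYd = (309.1 − 178)/(890 − 660) = 131.1/230 = 0.57.
The transfer change shifts disposable income by +€178 billion, so first-round consumption changes by c·ΔTR = 0.57 × (+€178 billion) = +€101.46 billion.
Expenditure multiplier = 1/(1 − c + m) = 1/(1 − 0.57 + 0.1) = 1/0.53 ≈ 1.887.
The transfer multiplier is c × k ≈ 1.075, so ΔY = k × (c·ΔTR) = (+€101.46 billion) / 0.53 ≈ +€191 billion.

+€191 billion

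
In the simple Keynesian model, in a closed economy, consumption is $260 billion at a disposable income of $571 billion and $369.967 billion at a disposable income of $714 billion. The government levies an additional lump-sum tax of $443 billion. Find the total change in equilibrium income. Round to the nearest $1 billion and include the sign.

MPC = ΔC/ΔYd = (369.967 − 260)/(714 − 571) = 109.967/143 = 0.769.
A lump-sum tax change of +$443 billion shifts disposable income by −$443 billion; first-round consumption changes by −c × ΔT = −0.769 × (+$443 billion) = −$340.667 billion.
Expenditure multiplier = 1/(1 − MPC) = 1/(1 − 0.769) = 1/0.231 ≈ 4.329.
The tax multiplier is −c × k ≈ −3.329, so ΔY = k × (−c·ΔT) = (−$340.667 billion) / 0.231 ≈ −$1,475 billion.

−$1,475 billion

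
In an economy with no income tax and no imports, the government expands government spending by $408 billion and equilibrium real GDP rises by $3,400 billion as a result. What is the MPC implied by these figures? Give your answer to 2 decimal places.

Implied spending multiplier k = ΔY/ΔG = 3,400/408 ≈ 8.3333.
Since k = 1/(1 − MPC), MPC = 1 − 1/k = 1 − ΔG/ΔY = 1 − 408/3,400 = 0.88.

0.88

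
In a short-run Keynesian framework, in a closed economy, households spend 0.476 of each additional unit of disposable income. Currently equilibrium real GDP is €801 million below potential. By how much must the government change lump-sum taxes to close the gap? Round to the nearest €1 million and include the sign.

−€882 million

Spending multiplier = 1/(1 − MPC) = 1/(1 − 0.476) = 1/0.524 ≈ 1.908.
Tax multiplier = −c·k = −0.476/0.524 ≈ −0.908. Need ΔY = +€801 million, so ΔT = ΔY/(−c·k) = −(+€801 million) × 0.524 / 0.476 ≈ −€882 million.
The government should cut lump-sum taxes by €882 million.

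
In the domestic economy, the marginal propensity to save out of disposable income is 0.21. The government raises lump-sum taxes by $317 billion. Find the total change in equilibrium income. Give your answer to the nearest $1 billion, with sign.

−$1,193 billion

MPC = 1 − MPS = 1 − 0.21 = 0.79.
A lump-sum tax change of +$317 billion shifts disposable income by −$317 billion; first-round consumption changes by −c × ΔT = −0.79 × (+$317 billion) = −$250.43 billion.
Expenditure multiplier = 1/(1 − MPC) = 1/(1 − 0.79) = 1/0.21 ≈ 4.762.
The tax multiplier is −c × k ≈ −3.762, so ΔY = k × (−c·ΔT) = (−$250.43 billion) / 0.21 ≈ −$1,193 billion.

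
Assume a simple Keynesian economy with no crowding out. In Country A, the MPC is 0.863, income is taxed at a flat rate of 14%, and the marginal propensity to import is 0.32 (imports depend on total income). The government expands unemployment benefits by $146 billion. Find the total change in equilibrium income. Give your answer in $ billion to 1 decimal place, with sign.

The transfer change shifts disposable income by +$146 billion, so first-round consumption changes by c·ΔTR = 0.863 × (+$146 billion) = +$125.998 billion.
Expenditure multiplier = 1/(1 − c(1−t) + m) = 1/(1 − 0.863×0.86 + 0.32) = 1/0.57782 ≈ 1.731.
The transfer multiplier is c × k ≈ 1.494, so ΔY = k × (c·ΔTR) = (+$125.998 billion) / 0.57782 ≈ +$218.1 billion.

+$218.1 billion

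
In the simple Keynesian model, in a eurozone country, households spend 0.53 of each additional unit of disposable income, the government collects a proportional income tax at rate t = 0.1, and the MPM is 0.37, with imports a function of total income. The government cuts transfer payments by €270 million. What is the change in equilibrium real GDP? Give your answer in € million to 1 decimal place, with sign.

The transfer change shifts disposable income by −€270 million, so first-round consumption changes by c·ΔTR = 0.53 × (−€270 million) = −€143.1 million.
Expenditure multiplier = 1/(1 − c(1−t) + m) = 1/(1 − 0.53×0.9 + 0.37) = 1/0.893 ≈ 1.12.
The transfer multiplier is c × k ≈ 0.594, so ΔY = k × (c·ΔTR) = (−€143.1 million) / 0.893 ≈ −€160.2 million.

−€160.2 million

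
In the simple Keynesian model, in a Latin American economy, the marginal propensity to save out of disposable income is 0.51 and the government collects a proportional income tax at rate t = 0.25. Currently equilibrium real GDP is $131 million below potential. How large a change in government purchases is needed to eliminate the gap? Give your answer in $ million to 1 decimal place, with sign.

MPC = 1 − MPS = 1 − 0.51 = 0.49.
Spending multiplier = 1/(1 − c(1−t)) = 1/(1 − 0.49×0.75) = 1/0.6325 ≈ 1.581.
Need ΔY = +$131 million, so ΔG = ΔY/k = (+$131 million) × 0.6325 ≈ +$82.9 million.
The government should increase government purchases by $82.9 million.

+$82.9 million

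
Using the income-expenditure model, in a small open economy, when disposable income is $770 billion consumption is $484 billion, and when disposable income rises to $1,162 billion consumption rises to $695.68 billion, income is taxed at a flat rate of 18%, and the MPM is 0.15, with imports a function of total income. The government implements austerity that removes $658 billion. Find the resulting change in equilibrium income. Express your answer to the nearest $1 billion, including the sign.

MPC = ΔC/ΔYd = (695.68 − 484)/(1,162 − 770) = 211.68/392 = 0.54.
Spending multiplier = 1/(1 − c(1−t) + m) = 1/(1 − 0.54×0.82 + 0.15) = 1/0.7072 ≈ 1.414.
ΔY = k × ΔG = (−$658 billion) / 0.7072 ≈ −$930 billion.

−$930 billion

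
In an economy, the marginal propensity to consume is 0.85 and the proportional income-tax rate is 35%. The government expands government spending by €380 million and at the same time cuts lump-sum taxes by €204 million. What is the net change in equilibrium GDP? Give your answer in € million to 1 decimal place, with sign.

Expenditure multiplier = 1/(1 − c(1−t)) = 1/(1 − 0.85×0.65) = 1/0.4475 ≈ 2.235.
ΔG contributes k·ΔG = (+€380 million) / 0.4475 ≈ +€849.2 million.
ΔT of −€204 million changes first-round spending by −c·ΔT = +€173.4 million, contributing k·(−c·ΔT) = (+€173.4 million) / 0.4475 ≈ +€387.5 million.
Net ΔY = k(ΔG − c·ΔT) = (+€553.4 million) / 0.4475 ≈ +€1,236.6 million.

+€1,236.6 million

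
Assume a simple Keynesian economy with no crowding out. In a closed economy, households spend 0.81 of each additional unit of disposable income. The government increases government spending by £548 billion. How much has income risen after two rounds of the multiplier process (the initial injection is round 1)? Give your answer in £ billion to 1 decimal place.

Round 1 adds ΔG = £548 billion; each later round is MPC = 0.81 times the previous.
After 2 rounds: 548 + 443.88 = ΔG·(1 − c^2)/(1 − c) = 548 × (1 − 0.6561)/0.19 ≈ £991.9 billion.

£991.9 billion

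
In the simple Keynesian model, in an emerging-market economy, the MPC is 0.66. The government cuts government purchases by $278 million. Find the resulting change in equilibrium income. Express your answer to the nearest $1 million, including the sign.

Expenditure multiplier = 1/(1 − MPC) = 1/(1 − 0.66) = 1/0.34 ≈ 2.941.
ΔY = k × ΔG = (−$278 million) / 0.34 ≈ −$818 million.

−$818 million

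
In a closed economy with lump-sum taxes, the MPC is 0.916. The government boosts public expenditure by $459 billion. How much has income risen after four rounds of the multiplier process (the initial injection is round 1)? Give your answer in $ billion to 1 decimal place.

$1,617.3 billion

Round 1 adds ΔG = $459 billion; each later round is MPC = 0.916 times the previous.
After 4 rounds: 459 + 420.444 + 385.126704 + 352.776060864 = ΔG·(1 − c^4)/(1 − c) = 459 × (1 − 0.704014971136)/0.084 ≈ $1,617.3 billion.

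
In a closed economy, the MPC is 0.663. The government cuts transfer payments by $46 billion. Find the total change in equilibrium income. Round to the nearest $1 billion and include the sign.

The transfer change shifts disposable income by −$46 billion, so first-round consumption changes by c·ΔTR = 0.663 × (−$46 billion) = −$30.498 billion.
Expenditure multiplier = 1/(1 − MPC) = 1/(1 − 0.663) = 1/0.337 ≈ 2.967.
The transfer multiplier is c × k ≈ 1.967, so ΔY = k × (c·ΔTR) = (−$30.498 billion) / 0.337 ≈ −$90 billion.

−$90 billion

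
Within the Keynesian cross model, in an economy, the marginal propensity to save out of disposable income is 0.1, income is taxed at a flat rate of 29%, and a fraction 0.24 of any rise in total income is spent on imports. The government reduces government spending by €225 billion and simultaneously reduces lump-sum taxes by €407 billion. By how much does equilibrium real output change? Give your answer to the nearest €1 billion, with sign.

MPC = 1 − MPS = 1 − 0.1 = 0.9.
Expenditure multiplier = 1/(1 − c(1−t) + m) = 1/(1 − 0.9×0.71 + 0.24) = 1/0.601 ≈ 1.664.
ΔG contributes k·ΔG = (−€225 billion) / 0.601 ≈ −€374.4 billion.
ΔT of −€407 billion changes first-round spending by −c·ΔT = +€366.3 billion, contributing k·(−c·ΔT) = (+€366.3 billion) / 0.601 ≈ +€609.5 billion.
Net ΔY = k(ΔG − c·ΔT) = (+€141.3 billion) / 0.601 ≈ +€235 billion.

+€235 billion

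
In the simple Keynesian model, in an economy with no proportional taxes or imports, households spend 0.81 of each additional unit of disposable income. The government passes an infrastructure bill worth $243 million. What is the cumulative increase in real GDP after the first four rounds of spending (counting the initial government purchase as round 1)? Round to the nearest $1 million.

$728 million

Round 1 adds ΔG = $243 million; each later round is MPC = 0.81 times the previous.
After 4 rounds: 243 + 196.83 + 159.4323 + 129.140163 = ΔG·(1 − c^4)/(1 − c) = 243 × (1 − 0.43046721)/0.19 ≈ $728 million.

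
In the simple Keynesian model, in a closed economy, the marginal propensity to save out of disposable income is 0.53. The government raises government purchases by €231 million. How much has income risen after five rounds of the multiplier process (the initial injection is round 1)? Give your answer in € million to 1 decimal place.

€425.9 million

MPC = 1 − MPS = 1 − 0.53 = 0.47.
Round 1 adds ΔG = €231 million; each later round is MPC = 0.47 times the previous.
After 5 rounds: 231 + 108.57 + 51.0279 + 23.983113 + 11.27206311 = ΔG·(1 − c^5)/(1 − c) = 231 × (1 − 0.0229345007)/0.53 ≈ €425.9 million.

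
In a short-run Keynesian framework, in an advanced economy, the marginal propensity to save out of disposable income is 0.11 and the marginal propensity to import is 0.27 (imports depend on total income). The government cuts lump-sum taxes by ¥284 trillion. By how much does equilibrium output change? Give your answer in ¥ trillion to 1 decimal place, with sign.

MPC = 1 − MPS = 1 − 0.11 = 0.89.
A lump-sum tax change of −¥284 trillion shifts disposable income by +¥284 trillion; first-round consumption changes by −c × ΔT = −0.89 × (−¥284 trillion) = +¥252.76 trillion.
Expenditure multiplier = 1/(1 − c + m) = 1/(1 − 0.89 + 0.27) = 1/0.38 ≈ 2.632.
The tax multiplier is −c × k ≈ −2.342, so ΔY = k × (−c·ΔT) = (+¥252.76 trillion) / 0.38 ≈ +¥665.2 trillion.

+¥665.2 trillion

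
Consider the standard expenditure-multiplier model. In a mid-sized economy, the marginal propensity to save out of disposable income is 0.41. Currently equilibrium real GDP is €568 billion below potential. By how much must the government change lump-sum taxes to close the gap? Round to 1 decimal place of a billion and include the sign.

MPC = 1 − MPS = 1 − 0.41 = 0.59.
Spending multiplier = 1/(1 − MPC) = 1/(1 − 0.59) = 1/0.41 ≈ 2.439.
Tax multiplier = −c·k = −0.59/0.41 ≈ −1.439. Need ΔY = +€568 billion, so ΔT = ΔY/(−c·k) = −(+€568 billion) × 0.41 / 0.59 ≈ −€394.7 billion.
The government should cut lump-sum taxes by €394.7 billion.

−€394.7 billion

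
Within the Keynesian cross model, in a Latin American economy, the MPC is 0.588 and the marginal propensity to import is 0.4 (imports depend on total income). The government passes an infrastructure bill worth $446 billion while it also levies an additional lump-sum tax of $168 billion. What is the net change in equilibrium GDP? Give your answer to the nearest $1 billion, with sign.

+$428 billion

Expenditure multiplier = 1/(1 − c + m) = 1/(1 − 0.588 + 0.4) = 1/0.812 ≈ 1.232.
ΔG contributes k·ΔG = (+$446 billion) / 0.812 ≈ +$549.3 billion.
ΔT of +$168 billion changes first-round spending by −c·ΔT = −$98.784 billion, contributing k·(−c·ΔT) = (−$98.784 billion) / 0.812 ≈ −$121.7 billion.
Net ΔY = k(ΔG − c·ΔT) = (+$347.216 billion) / 0.812 ≈ +$428 billion.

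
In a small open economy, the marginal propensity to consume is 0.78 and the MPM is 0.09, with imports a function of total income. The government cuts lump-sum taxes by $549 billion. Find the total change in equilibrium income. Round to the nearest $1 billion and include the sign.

+$1,381 billion

A lump-sum tax change of −$549 billion shifts disposable income by +$549 billion; first-round consumption changes by −c × ΔT = −0.78 × (−$549 billion) = +$428.22 billion.
Expenditure multiplier = 1/(1 − c + m) = 1/(1 − 0.78 + 0.09) = 1/0.31 ≈ 3.226.
The tax multiplier is −c × k ≈ −2.516, so ΔY = k × (−c·ΔT) = (+$428.22 billion) / 0.31 ≈ +$1,381 billion.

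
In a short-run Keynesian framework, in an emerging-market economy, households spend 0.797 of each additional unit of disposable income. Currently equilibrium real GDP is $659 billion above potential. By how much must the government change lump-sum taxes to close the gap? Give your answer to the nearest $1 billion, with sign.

+$168 billion

Spending multiplier = 1/(1 − MPC) = 1/(1 − 0.797) = 1/0.203 ≈ 4.926.
Tax multiplier = −c·k = −0.797/0.203 ≈ −3.926. Need ΔY = −$659 billion, so ΔT = ΔY/(−c·k) = −(−$659 billion) × 0.203 / 0.797 ≈ +$168 billion.
The government should raise lump-sum taxes by $168 billion.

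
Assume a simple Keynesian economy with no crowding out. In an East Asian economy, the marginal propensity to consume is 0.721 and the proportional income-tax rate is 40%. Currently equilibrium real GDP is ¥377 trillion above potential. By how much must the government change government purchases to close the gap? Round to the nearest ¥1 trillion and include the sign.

−¥214 trillion

Spending multiplier = 1/(1 − c(1−t)) = 1/(1 − 0.721×0.6) = 1/0.5674 ≈ 1.762.
Need ΔY = −¥377 trillion, so ΔG = ΔY/k = (−¥377 trillion) × 0.5674 ≈ −¥214 trillion.
The government should cut government purchases by ¥214 trillion.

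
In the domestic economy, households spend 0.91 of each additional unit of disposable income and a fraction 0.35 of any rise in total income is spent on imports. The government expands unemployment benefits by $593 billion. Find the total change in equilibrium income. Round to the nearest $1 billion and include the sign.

+$1,226 billion

The transfer change shifts disposable income by +$593 billion, so first-round consumption changes by c·ΔTR = 0.91 × (+$593 billion) = +$539.63 billion.
Expenditure multiplier = 1/(1 − c + m) = 1/(1 − 0.91 + 0.35) = 1/0.44 ≈ 2.273.
The transfer multiplier is c × k ≈ 2.068, so ΔY = k × (c·ΔTR) = (+$539.63 billion) / 0.44 ≈ +$1,226 billion.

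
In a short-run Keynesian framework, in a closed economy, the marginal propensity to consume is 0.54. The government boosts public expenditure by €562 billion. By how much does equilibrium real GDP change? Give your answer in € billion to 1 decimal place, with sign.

Government-spending multiplier = 1/(1 − MPC) = 1/(1 − 0.54) = 1/0.46 ≈ 2.174.
ΔY = k × ΔG = (+€562 billion) / 0.46 ≈ +€1,221.7 billion.

+€1,221.7 billion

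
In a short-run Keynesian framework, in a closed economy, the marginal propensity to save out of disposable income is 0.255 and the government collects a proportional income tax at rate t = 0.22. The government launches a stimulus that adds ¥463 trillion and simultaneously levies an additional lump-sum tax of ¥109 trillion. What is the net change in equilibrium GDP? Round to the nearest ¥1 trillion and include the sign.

+¥911 trillion

MPC = 1 − MPS = 1 − 0.255 = 0.745.
Expenditure multiplier = 1/(1 − c(1−t)) = 1/(1 − 0.745×0.78) = 1/0.4189 ≈ 2.387.
ΔG contributes k·ΔG = (+¥463 trillion) / 0.4189 ≈ +¥1,105.3 trillion.
ΔT of +¥109 trillion changes first-round spending by −c·ΔT = −¥81.205 trillion, contributing k·(−c·ΔT) = (−¥81.205 trillion) / 0.4189 ≈ −¥193.9 trillion.
Net ΔY = k(ΔG − c·ΔT) = (+¥381.795 trillion) / 0.4189 ≈ +¥911 trillion.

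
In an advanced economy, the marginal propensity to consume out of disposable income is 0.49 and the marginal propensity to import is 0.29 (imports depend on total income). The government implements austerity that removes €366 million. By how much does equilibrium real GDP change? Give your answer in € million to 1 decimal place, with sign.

Expenditure multiplier = 1/(1 − c + m) = 1/(1 − 0.49 + 0.29) = 1/0.8 = 1.25.
ΔY = k × ΔG = (−€366 million) / 0.8 = −€457.5 million.

−€457.5 million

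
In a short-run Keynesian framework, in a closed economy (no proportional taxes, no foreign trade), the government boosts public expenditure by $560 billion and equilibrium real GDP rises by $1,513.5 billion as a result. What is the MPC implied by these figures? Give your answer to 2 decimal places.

Implied spending multiplier k = ΔY/ΔG = 1,513.5/560 ≈ 2.7027.
Since k = 1/(1 − MPC), MPC = 1 − 1/k = 1 − ΔG/ΔY = 1 − 560/1,513.5 ≈ 0.63.

0.63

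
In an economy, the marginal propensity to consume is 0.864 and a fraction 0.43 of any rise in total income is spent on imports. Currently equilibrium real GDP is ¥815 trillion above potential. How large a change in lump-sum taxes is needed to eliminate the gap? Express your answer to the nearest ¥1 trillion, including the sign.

+¥534 trillion

Spending multiplier = 1/(1 − c + m) = 1/(1 − 0.864 + 0.43) = 1/0.566 ≈ 1.767.
Tax multiplier = −c·k = −0.864/0.566 ≈ −1.527. Need ΔY = −¥815 trillion, so ΔT = ΔY/(−c·k) = −(−¥815 trillion) × 0.566 / 0.864 ≈ +¥534 trillion.
The government should raise lump-sum taxes by ¥534 trillion.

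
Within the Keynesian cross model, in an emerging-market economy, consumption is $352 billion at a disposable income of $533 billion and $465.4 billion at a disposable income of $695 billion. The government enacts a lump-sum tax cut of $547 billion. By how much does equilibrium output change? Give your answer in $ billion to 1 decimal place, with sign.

MPC = ΔC/ΔYd = (465.4 − 352)/(695 − 533) = 113.4/162 = 0.7.
A lump-sum tax change of −$547 billion shifts disposable income by +$547 billion; first-round consumption changes by −c × ΔT = −0.7 × (−$547 billion) = +$382.9 billion.
Expenditure multiplier = 1/(1 − MPC) = 1/(1 − 0.7) = 1/0.3 ≈ 3.333.
The tax multiplier is −c × k ≈ −2.333, so ΔY = k × (−c·ΔT) = (+$382.9 billion) / 0.3 ≈ +$1,276.3 billion.

+$1,276.3 billion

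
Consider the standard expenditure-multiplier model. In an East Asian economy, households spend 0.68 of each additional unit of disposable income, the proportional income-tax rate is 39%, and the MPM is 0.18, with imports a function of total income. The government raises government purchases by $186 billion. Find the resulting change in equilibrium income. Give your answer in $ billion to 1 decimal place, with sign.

+$243.1 billion

Spending multiplier = 1/(1 − c(1−t) + m) = 1/(1 − 0.68×0.61 + 0.18) = 1/0.7652 ≈ 1.307.
ΔY = k × ΔG = (+$186 billion) / 0.7652 ≈ +$243.1 billion.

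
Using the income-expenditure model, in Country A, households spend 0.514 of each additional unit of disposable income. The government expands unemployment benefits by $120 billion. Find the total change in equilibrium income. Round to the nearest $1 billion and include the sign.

+$127 billion

The transfer change shifts disposable income by +$120 billion, so first-round consumption changes by c·ΔTR = 0.514 × (+$120 billion) = +$61.68 billion.
Expenditure multiplier = 1/(1 − MPC) = 1/(1 − 0.514) = 1/0.486 ≈ 2.058.
The transfer multiplier is c × k ≈ 1.058, so ΔY = k × (c·ΔTR) = (+$61.68 billion) / 0.486 ≈ +$127 billion.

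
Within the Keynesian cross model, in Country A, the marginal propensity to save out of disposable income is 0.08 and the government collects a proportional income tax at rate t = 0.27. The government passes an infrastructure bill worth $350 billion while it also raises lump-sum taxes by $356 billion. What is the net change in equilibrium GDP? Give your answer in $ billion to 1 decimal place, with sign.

MPC = 1 − MPS = 1 − 0.08 = 0.92.
Expenditure multiplier = 1/(1 − c(1−t)) = 1/(1 − 0.92×0.73) = 1/0.3284 ≈ 3.045.
ΔG contributes k·ΔG = (+$350 billion) / 0.3284 ≈ +$1,065.8 billion.
ΔT of +$356 billion changes first-round spending by −c·ΔT = −$327.52 billion, contributing k·(−c·ΔT) = (−$327.52 billion) / 0.3284 ≈ −$997.3 billion.
Net ΔY = k(ΔG − c·ΔT) = (+$22.48 billion) / 0.3284 ≈ +$68.5 billion.

+$68.5 billion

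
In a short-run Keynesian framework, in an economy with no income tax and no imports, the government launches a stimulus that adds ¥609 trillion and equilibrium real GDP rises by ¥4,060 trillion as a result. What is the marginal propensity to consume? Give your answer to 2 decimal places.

0.85

Implied spending multiplier k = ΔY/ΔG = 4,060/609 ≈ 6.6667.
Since k = 1/(1 − MPC), MPC = 1 − 1/k = 1 − ΔG/ΔY = 1 − 609/4,060 = 0.85.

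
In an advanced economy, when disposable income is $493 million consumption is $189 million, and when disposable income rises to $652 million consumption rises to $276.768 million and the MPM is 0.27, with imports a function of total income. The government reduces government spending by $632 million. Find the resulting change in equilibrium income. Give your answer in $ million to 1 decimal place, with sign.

−$880.2 million

MPC = ΔC/ΔYd = (276.768 − 189)/(652 − 493) = 87.768/159 = 0.552.
Expenditure multiplier = 1/(1 − c + m) = 1/(1 − 0.552 + 0.27) = 1/0.718 ≈ 1.393.
ΔY = k × ΔG = (−$632 million) / 0.718 ≈ −$880.2 million.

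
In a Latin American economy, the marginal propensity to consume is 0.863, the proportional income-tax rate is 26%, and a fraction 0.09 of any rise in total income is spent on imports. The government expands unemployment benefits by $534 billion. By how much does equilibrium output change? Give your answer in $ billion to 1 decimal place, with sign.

The transfer change shifts disposable income by +$534 billion, so first-round consumption changes by c·ΔTR = 0.863 × (+$534 billion) = +$460.842 billion.
Expenditure multiplier = 1/(1 − c(1−t) + m) = 1/(1 − 0.863×0.74 + 0.09) = 1/0.45138 ≈ 2.215.
The transfer multiplier is c × k ≈ 1.912, so ΔY = k × (c·ΔTR) = (+$460.842 billion) / 0.45138 ≈ +$1,021 billion.

+$1,021.0 billion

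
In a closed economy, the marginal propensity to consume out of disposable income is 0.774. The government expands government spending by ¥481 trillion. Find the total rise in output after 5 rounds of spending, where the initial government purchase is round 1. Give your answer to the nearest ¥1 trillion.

¥1,537 trillion

Round 1 adds ΔG = ¥481 trillion; each later round is MPC = 0.774 times the previous.
After 5 rounds: 481 + 372.294 + 288.155556 + 223.032400344 + 172.627077866256 = ΔG·(1 − c^5)/(1 − c) = 481 × (1 − 0.277782449622624)/0.226 ≈ ¥1,537 trillion.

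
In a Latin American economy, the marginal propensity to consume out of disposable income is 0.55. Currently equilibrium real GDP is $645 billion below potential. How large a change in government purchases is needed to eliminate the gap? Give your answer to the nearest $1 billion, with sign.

+$290 billion

Spending multiplier = 1/(1 − MPC) = 1/(1 − 0.55) = 1/0.45 ≈ 2.222.
Need ΔY = +$645 billion, so ΔG = ΔY/k = (+$645 billion) × 0.45 ≈ +$290 billion.
The government should increase government purchases by $290 billion.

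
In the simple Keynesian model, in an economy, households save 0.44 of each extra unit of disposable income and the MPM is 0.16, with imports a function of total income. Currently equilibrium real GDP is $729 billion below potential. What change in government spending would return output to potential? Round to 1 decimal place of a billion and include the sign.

+$437.4 billion

MPC = 1 − MPS = 1 − 0.44 = 0.56.
Spending multiplier = 1/(1 − c + m) = 1/(1 − 0.56 + 0.16) = 1/0.6 ≈ 1.667.
Need ΔY = +$729 billion, so ΔG = ΔY/k = (+$729 billion) × 0.6 = +$437.4 billion.
The government should increase government spending by $437.4 billion.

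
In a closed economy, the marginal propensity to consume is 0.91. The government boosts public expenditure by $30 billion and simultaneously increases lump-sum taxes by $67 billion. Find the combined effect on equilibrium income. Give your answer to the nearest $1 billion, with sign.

−$344 billion

Expenditure multiplier = 1/(1 − MPC) = 1/(1 − 0.91) = 1/0.09 ≈ 11.111.
ΔG contributes k·ΔG = (+$30 billion) / 0.09 ≈ +$333.3 billion.
ΔT of +$67 billion changes first-round spending by −c·ΔT = −$60.97 billion, contributing k·(−c·ΔT) = (−$60.97 billion) / 0.09 ≈ −$677.4 billion.
Net ΔY = k(ΔG − c·ΔT) = (−$30.97 billion) / 0.09 ≈ −$344 billion.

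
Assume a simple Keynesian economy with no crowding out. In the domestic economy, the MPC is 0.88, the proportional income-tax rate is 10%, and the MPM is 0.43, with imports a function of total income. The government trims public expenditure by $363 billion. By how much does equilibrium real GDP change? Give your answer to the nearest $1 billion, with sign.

Government-spending multiplier = 1/(1 − c(1−t) + m) = 1/(1 − 0.88×0.9 + 0.43) = 1/0.638 ≈ 1.567.
ΔY = k × ΔG = (−$363 billion) / 0.638 ≈ −$569 billion.

−$569 billion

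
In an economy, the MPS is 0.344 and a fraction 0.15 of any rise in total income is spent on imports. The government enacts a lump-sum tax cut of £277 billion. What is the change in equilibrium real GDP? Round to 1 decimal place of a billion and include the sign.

MPC = 1 − MPS = 1 − 0.344 = 0.656.
A lump-sum tax change of −£277 billion shifts disposable income by +£277 billion; first-round consumption changes by −c × ΔT = −0.656 × (−£277 billion) = +£181.712 billion.
Expenditure multiplier = 1/(1 − c + m) = 1/(1 − 0.656 + 0.15) = 1/0.494 ≈ 2.024.
The tax multiplier is −c × k ≈ −1.328, so ΔY = k × (−c·ΔT) = (+£181.712 billion) / 0.494 ≈ +£367.8 billion.

+£367.8 billion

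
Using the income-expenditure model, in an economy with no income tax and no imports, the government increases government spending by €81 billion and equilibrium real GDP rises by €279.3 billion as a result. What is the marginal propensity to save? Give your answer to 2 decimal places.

0.29

Implied spending multiplier k = ΔY/ΔG = 279.3/81 ≈ 3.4481.
Since k = 1/(1 − MPC), MPC = 1 − 1/k = 1 − ΔG/ΔY = 1 − 81/279.3 ≈ 0.71.
MPS = 1 − MPC = 0.29.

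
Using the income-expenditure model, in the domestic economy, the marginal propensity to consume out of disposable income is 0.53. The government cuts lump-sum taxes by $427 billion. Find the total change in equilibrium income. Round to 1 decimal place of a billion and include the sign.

A lump-sum tax change of −$427 billion shifts disposable income by +$427 billion; first-round consumption changes by −c × ΔT = −0.53 × (−$427 billion) = +$226.31 billion.
Expenditure multiplier = 1/(1 − MPC) = 1/(1 − 0.53) = 1/0.47 ≈ 2.128.
The tax multiplier is −c × k ≈ −1.128, so ΔY = k × (−c·ΔT) = (+$226.31 billion) / 0.47 ≈ +$481.5 billion.

+$481.5 billion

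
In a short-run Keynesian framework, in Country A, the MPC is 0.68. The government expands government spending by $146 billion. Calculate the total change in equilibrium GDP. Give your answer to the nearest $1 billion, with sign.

+$456 billion

Expenditure multiplier = 1/(1 − MPC) = 1/(1 − 0.68) = 1/0.32 = 3.125.
ΔY = k × ΔG = (+$146 billion) / 0.32 ≈ +$456 billion.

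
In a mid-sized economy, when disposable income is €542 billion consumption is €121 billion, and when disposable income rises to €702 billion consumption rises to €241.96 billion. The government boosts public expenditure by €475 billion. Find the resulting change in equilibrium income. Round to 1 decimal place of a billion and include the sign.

+€1,946.7 billion

MPC = ΔC/ΔYd = (241.96 − 121)/(702 − 542) = 120.96/160 = 0.756.
Spending multiplier = 1/(1 − MPC) = 1/(1 − 0.756) = 1/0.244 ≈ 4.098.
ΔY = k × ΔG = (+€475 billion) / 0.244 ≈ +€1,946.7 billion.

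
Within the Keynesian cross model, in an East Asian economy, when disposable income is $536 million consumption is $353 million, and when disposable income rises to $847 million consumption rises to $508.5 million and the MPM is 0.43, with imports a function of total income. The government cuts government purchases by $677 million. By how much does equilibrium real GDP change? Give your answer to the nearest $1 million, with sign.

MPC = ΔC/ΔYd = (508.5 − 353)/(847 − 536) = 155.5/311 = 0.5.
Government-spending multiplier = 1/(1 − c + m) = 1/(1 − 0.5 + 0.43) = 1/0.93 ≈ 1.075.
ΔY = k × ΔG = (−$677 million) / 0.93 ≈ −$728 million.

−$728 million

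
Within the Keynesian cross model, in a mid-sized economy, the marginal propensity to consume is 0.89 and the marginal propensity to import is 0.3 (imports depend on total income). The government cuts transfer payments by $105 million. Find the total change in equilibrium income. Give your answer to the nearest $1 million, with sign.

The transfer change shifts disposable income by −$105 million, so first-round consumption changes by c·ΔTR = 0.89 × (−$105 million) = −$93.45 million.
Expenditure multiplier = 1/(1 − c + m) = 1/(1 − 0.89 + 0.3) = 1/0.41 ≈ 2.439.
The transfer multiplier is c × k ≈ 2.171, so ΔY = k × (c·ΔTR) = (−$93.45 million) / 0.41 ≈ −$228 million.

−$228 million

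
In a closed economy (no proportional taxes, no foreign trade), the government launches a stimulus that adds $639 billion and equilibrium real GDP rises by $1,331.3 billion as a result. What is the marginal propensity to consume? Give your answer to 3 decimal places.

Implied spending multiplier k = ΔY/ΔG = 1,331.3/639 ≈ 2.0834.
Since k = 1/(1 − MPC), MPC = 1 − 1/k = 1 − ΔG/ΔY = 1 − 639/1,331.3 ≈ 0.520.

0.520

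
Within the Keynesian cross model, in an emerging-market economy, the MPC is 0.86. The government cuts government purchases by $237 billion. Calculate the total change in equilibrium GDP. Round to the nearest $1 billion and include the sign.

−$1,693 billion

Government-spending multiplier = 1/(1 − MPC) = 1/(1 − 0.86) = 1/0.14 ≈ 7.143.
ΔY = k × ΔG = (−$237 billion) / 0.14 ≈ −$1,693 billion.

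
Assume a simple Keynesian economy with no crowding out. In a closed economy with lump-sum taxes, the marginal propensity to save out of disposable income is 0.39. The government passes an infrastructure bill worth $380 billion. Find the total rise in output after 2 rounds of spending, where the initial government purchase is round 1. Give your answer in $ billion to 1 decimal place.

$611.8 billion

MPC = 1 − MPS = 1 − 0.39 = 0.61.
Round 1 adds ΔG = $380 billion; each later round is MPC = 0.61 times the previous.
After 2 rounds: 380 + 231.8 = ΔG·(1 − c^2)/(1 − c) = 380 × (1 − 0.3721)/0.39 = $611.8 billion.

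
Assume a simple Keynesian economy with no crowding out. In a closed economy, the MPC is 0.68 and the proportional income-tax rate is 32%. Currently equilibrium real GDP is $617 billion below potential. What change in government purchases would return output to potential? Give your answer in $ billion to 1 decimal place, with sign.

Spending multiplier = 1/(1 − c(1−t)) = 1/(1 − 0.68×0.68) = 1/0.5376 ≈ 1.86.
Need ΔY = +$617 billion, so ΔG = ΔY/k = (+$617 billion) × 0.5376 ≈ +$331.7 billion.
The government should increase government purchases by $331.7 billion.

+$331.7 billion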